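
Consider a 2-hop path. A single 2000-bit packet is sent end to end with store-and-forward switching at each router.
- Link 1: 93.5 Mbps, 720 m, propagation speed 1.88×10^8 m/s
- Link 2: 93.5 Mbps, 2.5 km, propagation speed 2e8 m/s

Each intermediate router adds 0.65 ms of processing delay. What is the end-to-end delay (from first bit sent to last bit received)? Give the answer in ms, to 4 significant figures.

0.7091 ms

Transmission delay per hop = L/R = 2000/93500000 = 0.0213904 ms; 2 hops → 0.0427807 ms.
Propagation delays (d/s per hop): 0.00382979, 0.0125 ms; sum = 0.0163298 ms.
Processing at 1 router(s): 1 × 0.65 ms = 0.65 ms.
End-to-end = 0.7091 ms.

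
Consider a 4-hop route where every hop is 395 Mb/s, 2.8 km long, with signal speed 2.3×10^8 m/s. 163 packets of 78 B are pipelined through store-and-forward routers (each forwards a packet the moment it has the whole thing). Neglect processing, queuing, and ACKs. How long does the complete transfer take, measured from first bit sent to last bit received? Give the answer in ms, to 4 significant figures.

Per-hop transmission t_tx = L/R = 624/395000000 = 0.00157975 ms.
Per-hop propagation t_prop = 2800/2.3e+08 = 0.0121739 ms.
Pipeline fill: first packet needs 4·t_tx to clear all hops; remaining 162 packets each add one t_tx.
Total = (4+163-1)·t_tx + 4·t_prop = 166·0.00157975 + 4·0.0121739 = 0.3109 ms.

0.3109 ms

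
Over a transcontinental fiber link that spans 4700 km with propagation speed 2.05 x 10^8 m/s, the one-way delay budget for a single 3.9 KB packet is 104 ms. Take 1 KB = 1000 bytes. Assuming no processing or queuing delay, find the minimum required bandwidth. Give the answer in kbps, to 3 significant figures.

L = 31200 bits.
Propagation delay = 4700000 / 2.05e+08 = 22.9268 ms.
Transmission budget = 104 − 22.9268 = 81.0732 ms.
R ≥ L / t_tx = 31200 bits / 0.0810732 s = 385 kbps.

385 kbps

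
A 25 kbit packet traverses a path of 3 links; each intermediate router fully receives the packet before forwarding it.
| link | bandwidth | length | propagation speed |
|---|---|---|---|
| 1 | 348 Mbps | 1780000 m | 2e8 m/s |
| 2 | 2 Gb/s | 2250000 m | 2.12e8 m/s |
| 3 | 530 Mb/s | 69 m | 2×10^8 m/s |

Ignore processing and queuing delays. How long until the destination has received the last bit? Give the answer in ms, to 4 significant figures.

19.65 ms

L = 25000 bits.
Transmission delays (L/R per hop): 0.0718391, 0.0125, 0.0471698 ms; sum = 0.131509 ms.
Propagation delays (d/s per hop): 8.9, 10.6132, 0.000345 ms; sum = 19.5136 ms.
End-to-end = 19.65 ms.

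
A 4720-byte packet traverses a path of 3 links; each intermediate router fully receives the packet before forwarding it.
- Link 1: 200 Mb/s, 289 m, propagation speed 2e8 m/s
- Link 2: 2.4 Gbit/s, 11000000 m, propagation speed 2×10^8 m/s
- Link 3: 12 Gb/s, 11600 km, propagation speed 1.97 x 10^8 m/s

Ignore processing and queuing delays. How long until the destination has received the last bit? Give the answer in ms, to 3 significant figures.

L = 4720 × 8 = 37760 bits.
Transmission delays (L/R per hop): 0.1888, 0.0157333, 0.00314667 ms; sum = 0.20768 ms.
Propagation delays (d/s per hop): 0.001445, 55, 58.8832 ms; sum = 113.885 ms.
End-to-end = 114 ms.

114 ms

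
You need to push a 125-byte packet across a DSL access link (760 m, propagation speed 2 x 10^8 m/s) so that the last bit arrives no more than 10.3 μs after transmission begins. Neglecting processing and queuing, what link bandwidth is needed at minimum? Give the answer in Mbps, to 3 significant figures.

L = 1000 bits.
Propagation delay = 760 / 200000000 = 3.8 μs.
Transmission budget = 10.3 − 3.8 = 6.5 μs.
R ≥ L / t_tx = 1000 bits / 6.5e-06 s = 154 Mbps.

154 Mbps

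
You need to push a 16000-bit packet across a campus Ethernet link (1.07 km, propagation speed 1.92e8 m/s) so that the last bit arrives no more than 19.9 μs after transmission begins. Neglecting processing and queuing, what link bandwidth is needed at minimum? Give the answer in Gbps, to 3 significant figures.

1.12 Gbps

Propagation delay = 1070 / 192000000 = 5.57292 μs.
Transmission budget = 19.9 − 5.57292 = 14.3271 μs.
R ≥ L / t_tx = 16000 bits / 1.43271e-05 s = 1.12 Gbps.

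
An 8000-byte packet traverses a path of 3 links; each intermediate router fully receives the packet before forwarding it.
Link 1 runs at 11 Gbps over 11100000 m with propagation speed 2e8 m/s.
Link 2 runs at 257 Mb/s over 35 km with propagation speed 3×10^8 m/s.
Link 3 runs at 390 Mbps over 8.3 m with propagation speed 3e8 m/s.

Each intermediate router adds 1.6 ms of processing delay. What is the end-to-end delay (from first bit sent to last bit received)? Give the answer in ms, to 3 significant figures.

59.2 ms

L = 8000 × 8 = 64000 bits.
Transmission delays (L/R per hop): 0.00581818, 0.249027, 0.164103 ms; sum = 0.418948 ms.
Propagation delays (d/s per hop): 55.5, 0.116667, 2.76667e-05 ms; sum = 55.6167 ms.
Processing at 2 router(s): 2 × 1.6 ms = 3.2 ms.
End-to-end = 59.2 ms.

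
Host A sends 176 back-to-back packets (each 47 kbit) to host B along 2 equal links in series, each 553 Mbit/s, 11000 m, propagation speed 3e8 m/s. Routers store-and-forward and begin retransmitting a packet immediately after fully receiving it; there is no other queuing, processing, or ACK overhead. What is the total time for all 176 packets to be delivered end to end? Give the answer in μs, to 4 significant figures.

15120 μs

Per-hop transmission t_tx = L/R = 47000/553000000 = 84.991 μs.
Per-hop propagation t_prop = 11000/300000000 = 36.6667 μs.
Pipeline fill: first packet needs 2·t_tx to clear all hops; remaining 175 packets each add one t_tx.
Total = (2+176-1)·t_tx + 2·t_prop = 177·84.991 + 2·36.6667 = 15120 μs.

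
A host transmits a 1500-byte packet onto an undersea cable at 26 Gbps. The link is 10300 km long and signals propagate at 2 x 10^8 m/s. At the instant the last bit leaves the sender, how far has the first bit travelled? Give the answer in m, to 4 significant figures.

t_tx = L/R = 12000/26000000000 = 4.61538e-07 s.
Distance = s × t_tx = 200000000 × 4.61538e-07 = 92.31 m.

92.31 m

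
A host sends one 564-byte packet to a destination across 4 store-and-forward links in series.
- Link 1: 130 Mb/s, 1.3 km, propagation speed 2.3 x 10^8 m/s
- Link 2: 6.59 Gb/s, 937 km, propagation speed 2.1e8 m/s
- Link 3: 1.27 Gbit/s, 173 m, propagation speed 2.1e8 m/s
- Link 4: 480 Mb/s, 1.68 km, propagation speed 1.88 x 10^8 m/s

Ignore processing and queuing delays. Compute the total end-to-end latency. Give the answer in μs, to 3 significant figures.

L = 564 × 8 = 4512 bits.
Transmission delays (L/R per hop): 34.7077, 0.684674, 3.55276, 9.4 μs; sum = 48.3451 μs.
Propagation delays (d/s per hop): 5.65217, 4461.9, 0.82381, 8.93617 μs; sum = 4477.32 μs.
End-to-end = 4530 μs.

4530 μs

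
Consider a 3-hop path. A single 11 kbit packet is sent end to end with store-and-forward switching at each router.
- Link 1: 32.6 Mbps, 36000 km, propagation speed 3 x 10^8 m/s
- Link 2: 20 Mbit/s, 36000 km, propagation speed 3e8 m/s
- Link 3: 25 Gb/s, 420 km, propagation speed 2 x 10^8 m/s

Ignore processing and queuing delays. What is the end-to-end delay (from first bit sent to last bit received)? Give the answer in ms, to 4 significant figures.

L = 11000 bits.
Transmission delays (L/R per hop): 0.337423, 0.55, 0.00044 ms; sum = 0.887863 ms.
Propagation delays (d/s per hop): 120, 120, 2.1 ms; sum = 242.1 ms.
End-to-end = 243.0 ms.

243.0 ms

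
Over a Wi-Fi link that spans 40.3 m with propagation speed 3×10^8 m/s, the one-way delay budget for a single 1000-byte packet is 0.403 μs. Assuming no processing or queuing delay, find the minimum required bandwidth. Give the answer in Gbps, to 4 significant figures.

L = 8000 bits.
Propagation delay = 40.3 / 300000000 = 0.134333 μs.
Transmission budget = 0.403 − 0.134333 = 0.268667 μs.
R ≥ L / t_tx = 8000 bits / 2.68667e-07 s = 29.78 Gbps.

29.78 Gbps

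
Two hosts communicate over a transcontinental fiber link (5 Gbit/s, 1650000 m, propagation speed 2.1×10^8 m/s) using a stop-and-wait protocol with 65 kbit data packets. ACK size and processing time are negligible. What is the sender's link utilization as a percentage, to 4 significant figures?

0.08266 %

t_tx = L/R = 65000/5000000000 = 1.3e-05 s.
t_prop = 1650000/210000000 = 0.00785714 s; RTT = 0.0157143 s.
Cycle = t_tx + RTT = 0.0157273 s.
Utilization = t_tx / cycle = 1.3e-05/0.0157273 = 0.08266 %.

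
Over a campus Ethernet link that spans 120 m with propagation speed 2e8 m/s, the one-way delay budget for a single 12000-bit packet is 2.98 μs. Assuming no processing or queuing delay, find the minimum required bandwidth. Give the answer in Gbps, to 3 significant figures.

Propagation delay = 120 / 200000000 = 0.6 μs.
Transmission budget = 2.98 − 0.6 = 2.38 μs.
R ≥ L / t_tx = 12000 bits / 2.38e-06 s = 5.04 Gbps.

5.04 Gbps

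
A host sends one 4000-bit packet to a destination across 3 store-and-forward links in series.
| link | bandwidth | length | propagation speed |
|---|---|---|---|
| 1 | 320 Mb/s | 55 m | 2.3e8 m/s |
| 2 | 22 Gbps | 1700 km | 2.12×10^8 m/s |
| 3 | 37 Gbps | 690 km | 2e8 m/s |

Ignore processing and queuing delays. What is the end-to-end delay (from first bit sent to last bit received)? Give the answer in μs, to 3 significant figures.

Transmission delays (L/R per hop): 12.5, 0.181818, 0.108108 μs; sum = 12.7899 μs.
Propagation delays (d/s per hop): 0.23913, 8018.87, 3450 μs; sum = 11469.1 μs.
End-to-end = 11500 μs.

11500 μs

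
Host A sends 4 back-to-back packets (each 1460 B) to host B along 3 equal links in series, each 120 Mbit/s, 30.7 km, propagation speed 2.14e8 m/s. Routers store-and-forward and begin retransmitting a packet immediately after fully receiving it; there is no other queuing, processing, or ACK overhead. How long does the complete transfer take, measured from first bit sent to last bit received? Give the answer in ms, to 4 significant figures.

Per-hop transmission t_tx = L/R = 11680/120000000 = 0.0973333 ms.
Per-hop propagation t_prop = 30700/214000000 = 0.143458 ms.
Pipeline fill: first packet needs 3·t_tx to clear all hops; remaining 3 packets each add one t_tx.
Total = (3+4-1)·t_tx + 3·t_prop = 6·0.0973333 + 3·0.143458 = 1.014 ms.

1.014 ms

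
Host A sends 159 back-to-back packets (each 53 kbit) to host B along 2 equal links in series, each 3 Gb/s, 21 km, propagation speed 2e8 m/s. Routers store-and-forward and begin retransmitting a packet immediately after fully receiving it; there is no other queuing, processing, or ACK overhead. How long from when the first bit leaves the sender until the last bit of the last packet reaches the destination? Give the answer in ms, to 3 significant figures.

Per-hop transmission t_tx = L/R = 53000/3000000000 = 0.0176667 ms.
Per-hop propagation t_prop = 21000/200000000 = 0.105 ms.
Pipeline fill: first packet needs 2·t_tx to clear all hops; remaining 158 packets each add one t_tx.
Total = (2+159-1)·t_tx + 2·t_prop = 160·0.0176667 + 2·0.105 = 3.04 ms.

3.04 ms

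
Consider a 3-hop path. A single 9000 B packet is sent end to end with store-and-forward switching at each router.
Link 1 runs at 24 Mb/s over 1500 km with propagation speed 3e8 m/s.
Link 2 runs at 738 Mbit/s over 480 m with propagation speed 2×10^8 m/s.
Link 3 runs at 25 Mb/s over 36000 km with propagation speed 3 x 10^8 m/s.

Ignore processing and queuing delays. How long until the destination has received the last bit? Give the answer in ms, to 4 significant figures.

L = 9000 × 8 = 72000 bits.
Transmission delays (L/R per hop): 3, 0.097561, 2.88 ms; sum = 5.97756 ms.
Propagation delays (d/s per hop): 5, 0.0024, 120 ms; sum = 125.002 ms.
End-to-end = 131.0 ms.

131.0 ms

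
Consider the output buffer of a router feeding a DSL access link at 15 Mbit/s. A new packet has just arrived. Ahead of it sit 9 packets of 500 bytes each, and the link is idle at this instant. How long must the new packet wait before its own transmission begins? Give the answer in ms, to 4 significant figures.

2.400 ms

Each queued packet: L/R = 4000/15000000 = 0.266667 ms.
9 queued → 2.4 ms.
Queuing delay = 2.400 ms.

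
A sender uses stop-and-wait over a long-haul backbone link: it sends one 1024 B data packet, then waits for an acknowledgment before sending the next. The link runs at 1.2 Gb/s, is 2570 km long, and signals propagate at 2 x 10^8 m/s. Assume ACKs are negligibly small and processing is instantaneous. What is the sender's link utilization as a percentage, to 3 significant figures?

0.0266 %

t_tx = L/R = 8192/1200000000 = 6.82667e-06 s.
t_prop = 2570000/200000000 = 0.01285 s; RTT = 0.0257 s.
Cycle = t_tx + RTT = 0.0257068 s.
Utilization = t_tx / cycle = 6.82667e-06/0.0257068 = 0.0266 %.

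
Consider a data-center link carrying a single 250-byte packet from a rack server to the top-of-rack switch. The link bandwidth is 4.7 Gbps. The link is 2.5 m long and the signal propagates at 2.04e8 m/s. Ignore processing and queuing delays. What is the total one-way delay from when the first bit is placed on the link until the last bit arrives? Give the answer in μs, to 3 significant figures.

L = 250 × 8 = 2000 bits.
Transmission delay = L/R = 2000 / 4700000000 = 0.425532 μs.
Propagation delay = d/s = 2.5 m / 204000000 m/s = 0.0122549 μs.
Total = 0.438 μs.

0.438 μs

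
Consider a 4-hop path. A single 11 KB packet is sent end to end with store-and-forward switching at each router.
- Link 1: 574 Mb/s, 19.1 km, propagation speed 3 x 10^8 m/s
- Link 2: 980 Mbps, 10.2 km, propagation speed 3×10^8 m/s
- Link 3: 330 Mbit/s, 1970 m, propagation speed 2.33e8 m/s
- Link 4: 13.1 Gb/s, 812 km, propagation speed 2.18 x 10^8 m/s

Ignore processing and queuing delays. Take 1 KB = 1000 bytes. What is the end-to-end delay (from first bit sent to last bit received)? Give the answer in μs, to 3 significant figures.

4350 μs

L = 88000 bits.
Transmission delays (L/R per hop): 153.31, 89.7959, 266.667, 6.71756 μs; sum = 516.49 μs.
Propagation delays (d/s per hop): 63.6667, 34, 8.45494, 3724.77 μs; sum = 3830.89 μs.
End-to-end = 4350 μs.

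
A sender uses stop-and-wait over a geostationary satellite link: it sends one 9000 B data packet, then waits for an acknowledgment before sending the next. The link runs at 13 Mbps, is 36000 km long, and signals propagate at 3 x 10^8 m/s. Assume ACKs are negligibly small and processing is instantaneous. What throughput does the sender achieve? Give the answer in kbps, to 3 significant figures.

t_tx = L/R = 72000/13000000 = 0.00553846 s.
t_prop = 36000000/300000000 = 0.12 s; RTT = 0.24 s.
Cycle = t_tx + RTT = 0.245538 s.
Throughput = L / cycle = 72000 / 0.245538 = 293 kbps.

293 kbps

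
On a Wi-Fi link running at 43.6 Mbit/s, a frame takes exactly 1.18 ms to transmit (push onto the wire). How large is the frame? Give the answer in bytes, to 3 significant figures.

L = R × t_tx = 43600000 b/s × 0.00118 s = 51448 bits.
In bytes: 51448 / 8 = 6430 bytes.

6430 bytes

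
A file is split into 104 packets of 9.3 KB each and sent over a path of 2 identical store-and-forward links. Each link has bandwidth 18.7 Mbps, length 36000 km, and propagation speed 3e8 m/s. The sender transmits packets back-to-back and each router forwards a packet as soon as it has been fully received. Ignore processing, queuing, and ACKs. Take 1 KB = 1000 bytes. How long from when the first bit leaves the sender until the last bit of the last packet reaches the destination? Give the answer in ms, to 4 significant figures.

Per-hop transmission t_tx = L/R = 74400/18700000 = 3.97861 ms.
Per-hop propagation t_prop = 36000000/300000000 = 120 ms.
Pipeline fill: first packet needs 2·t_tx to clear all hops; remaining 103 packets each add one t_tx.
Total = (2+104-1)·t_tx + 2·t_prop = 105·3.97861 + 2·120 = 657.8 ms.

657.8 ms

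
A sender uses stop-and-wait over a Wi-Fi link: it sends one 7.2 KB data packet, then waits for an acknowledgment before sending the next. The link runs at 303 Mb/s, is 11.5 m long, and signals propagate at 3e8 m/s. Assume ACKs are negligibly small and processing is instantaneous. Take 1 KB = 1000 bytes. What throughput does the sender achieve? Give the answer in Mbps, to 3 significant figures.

303 Mbps

t_tx = L/R = 57600/303000000 = 0.000190099 s.
t_prop = 11.5/300000000 = 3.83333e-08 s; RTT = 7.66667e-08 s.
Cycle = t_tx + RTT = 0.000190176 s.
Throughput = L / cycle = 57600 / 0.000190176 = 303 Mbps.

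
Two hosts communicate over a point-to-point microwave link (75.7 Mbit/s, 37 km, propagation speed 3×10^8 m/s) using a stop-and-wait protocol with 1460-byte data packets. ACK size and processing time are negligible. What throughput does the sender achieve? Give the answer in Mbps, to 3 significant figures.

29.1 Mbps

t_tx = L/R = 11680/75700000 = 0.000154293 s.
t_prop = 37000/300000000 = 0.000123333 s; RTT = 0.000246667 s.
Cycle = t_tx + RTT = 0.00040096 s.
Throughput = L / cycle = 11680 / 0.00040096 = 29.1 Mbps.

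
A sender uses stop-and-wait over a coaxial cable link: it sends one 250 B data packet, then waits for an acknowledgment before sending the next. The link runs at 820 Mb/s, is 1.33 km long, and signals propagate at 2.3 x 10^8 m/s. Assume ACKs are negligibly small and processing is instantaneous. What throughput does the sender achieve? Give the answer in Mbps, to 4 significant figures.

t_tx = L/R = 2000/820000000 = 2.43902e-06 s.
t_prop = 1330/2.3e+08 = 5.78261e-06 s; RTT = 1.15652e-05 s.
Cycle = t_tx + RTT = 1.40042e-05 s.
Throughput = L / cycle = 2000 / 1.40042e-05 = 142.8 Mbps.

142.8 Mbps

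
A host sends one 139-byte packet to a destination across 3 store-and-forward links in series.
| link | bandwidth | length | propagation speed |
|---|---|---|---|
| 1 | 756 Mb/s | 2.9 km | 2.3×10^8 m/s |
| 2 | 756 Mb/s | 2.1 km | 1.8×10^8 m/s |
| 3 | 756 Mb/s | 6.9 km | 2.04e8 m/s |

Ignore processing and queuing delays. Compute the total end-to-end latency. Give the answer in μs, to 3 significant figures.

62.5 μs

L = 139 × 8 = 1112 bits.
Transmission delay per hop = L/R = 1112/756000000 = 1.4709 μs; 3 hops → 4.4127 μs.
Propagation delays (d/s per hop): 12.6087, 11.6667, 33.8235 μs; sum = 58.0989 μs.
End-to-end = 62.5 μs.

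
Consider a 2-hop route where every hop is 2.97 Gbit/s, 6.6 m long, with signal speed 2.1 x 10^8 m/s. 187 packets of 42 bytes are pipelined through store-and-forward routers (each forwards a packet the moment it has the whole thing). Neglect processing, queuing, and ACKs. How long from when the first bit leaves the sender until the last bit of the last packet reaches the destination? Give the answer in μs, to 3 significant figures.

Per-hop transmission t_tx = L/R = 336/2970000000 = 0.113131 μs.
Per-hop propagation t_prop = 6.6/210000000 = 0.0314286 μs.
Pipeline fill: first packet needs 2·t_tx to clear all hops; remaining 186 packets each add one t_tx.
Total = (2+187-1)·t_tx + 2·t_prop = 188·0.113131 + 2·0.0314286 = 21.3 μs.

21.3 μs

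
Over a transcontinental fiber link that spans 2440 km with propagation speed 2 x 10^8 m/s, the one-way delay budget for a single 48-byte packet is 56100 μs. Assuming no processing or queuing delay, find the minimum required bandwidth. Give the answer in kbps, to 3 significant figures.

L = 384 bits.
Propagation delay = 2440000 / 200000000 = 12200 μs.
Transmission budget = 56100 − 12200 = 43900 μs.
R ≥ L / t_tx = 384 bits / 0.0439 s = 8.75 kbps.

8.75 kbps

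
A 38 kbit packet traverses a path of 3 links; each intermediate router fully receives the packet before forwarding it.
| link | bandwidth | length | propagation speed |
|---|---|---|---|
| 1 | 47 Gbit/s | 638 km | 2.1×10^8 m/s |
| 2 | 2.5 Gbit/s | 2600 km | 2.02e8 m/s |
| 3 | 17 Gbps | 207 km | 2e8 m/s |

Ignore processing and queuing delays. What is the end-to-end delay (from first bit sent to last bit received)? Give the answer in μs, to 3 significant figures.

L = 38000 bits.
Transmission delays (L/R per hop): 0.808511, 15.2, 2.23529 μs; sum = 18.2438 μs.
Propagation delays (d/s per hop): 3038.1, 12871.3, 1035 μs; sum = 16944.4 μs.
End-to-end = 17000 μs.

17000 μs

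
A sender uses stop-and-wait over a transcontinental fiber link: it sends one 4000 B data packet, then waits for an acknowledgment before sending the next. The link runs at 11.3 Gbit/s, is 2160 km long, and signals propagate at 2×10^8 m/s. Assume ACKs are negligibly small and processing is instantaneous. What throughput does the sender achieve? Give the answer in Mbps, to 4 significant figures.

t_tx = L/R = 32000/11300000000 = 2.83186e-06 s.
t_prop = 2160000/200000000 = 0.0108 s; RTT = 0.0216 s.
Cycle = t_tx + RTT = 0.0216028 s.
Throughput = L / cycle = 32000 / 0.0216028 = 1.481 Mbps.

1.481 Mbps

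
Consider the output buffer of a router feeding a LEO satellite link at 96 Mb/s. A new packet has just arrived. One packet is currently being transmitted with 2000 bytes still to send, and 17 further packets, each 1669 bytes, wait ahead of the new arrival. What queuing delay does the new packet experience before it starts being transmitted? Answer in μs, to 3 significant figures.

2530 μs

Each queued packet: L/R = 13352/96000000 = 139.083 μs.
17 queued → 2364.42 μs.
Plus remaining 16000 bits of current packet: 166.667 μs.
Queuing delay = 2530 μs.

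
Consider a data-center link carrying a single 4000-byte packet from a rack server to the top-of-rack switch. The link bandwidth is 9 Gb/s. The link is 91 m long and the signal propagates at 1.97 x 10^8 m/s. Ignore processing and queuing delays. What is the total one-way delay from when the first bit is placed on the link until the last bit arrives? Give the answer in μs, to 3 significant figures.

L = 4000 × 8 = 32000 bits.
Transmission delay = L/R = 32000 / 9000000000 = 3.55556 μs.
Propagation delay = d/s = 91 m / 197000000 m/s = 0.461929 μs.
Total = 4.02 μs.

4.02 μs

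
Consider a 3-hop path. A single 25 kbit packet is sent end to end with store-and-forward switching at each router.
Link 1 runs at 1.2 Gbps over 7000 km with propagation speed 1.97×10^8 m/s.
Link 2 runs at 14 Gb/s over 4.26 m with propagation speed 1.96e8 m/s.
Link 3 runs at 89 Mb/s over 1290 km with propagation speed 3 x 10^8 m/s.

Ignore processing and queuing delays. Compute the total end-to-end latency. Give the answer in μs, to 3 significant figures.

L = 25000 bits.
Transmission delays (L/R per hop): 20.8333, 1.78571, 280.899 μs; sum = 303.518 μs.
Propagation delays (d/s per hop): 35533, 0.0217347, 4300 μs; sum = 39833 μs.
End-to-end = 40100 μs.

40100 μs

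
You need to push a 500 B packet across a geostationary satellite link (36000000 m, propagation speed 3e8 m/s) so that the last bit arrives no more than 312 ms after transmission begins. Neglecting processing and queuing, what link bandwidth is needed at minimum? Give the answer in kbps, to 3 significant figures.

L = 4000 bits.
Propagation delay = 36000000 / 300000000 = 120 ms.
Transmission budget = 312 − 120 = 192 ms.
R ≥ L / t_tx = 4000 bits / 0.192 s = 20.8 kbps.

20.8 kbps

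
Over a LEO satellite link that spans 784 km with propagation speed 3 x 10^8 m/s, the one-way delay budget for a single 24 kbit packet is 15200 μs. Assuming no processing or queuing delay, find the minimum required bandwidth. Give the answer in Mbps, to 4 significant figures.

Propagation delay = 784000 / 300000000 = 2613.33 μs.
Transmission budget = 15200 − 2613.33 = 12586.7 μs.
R ≥ L / t_tx = 24000 bits / 0.0125867 s = 1.907 Mbps.

1.907 Mbps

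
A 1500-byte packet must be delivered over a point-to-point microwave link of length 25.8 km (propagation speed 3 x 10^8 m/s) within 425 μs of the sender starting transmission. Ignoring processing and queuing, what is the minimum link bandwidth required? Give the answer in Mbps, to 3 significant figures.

L = 12000 bits.
Propagation delay = 25800 / 300000000 = 86 μs.
Transmission budget = 425 − 86 = 339 μs.
R ≥ L / t_tx = 12000 bits / 0.000339 s = 35.4 Mbps.

35.4 Mbps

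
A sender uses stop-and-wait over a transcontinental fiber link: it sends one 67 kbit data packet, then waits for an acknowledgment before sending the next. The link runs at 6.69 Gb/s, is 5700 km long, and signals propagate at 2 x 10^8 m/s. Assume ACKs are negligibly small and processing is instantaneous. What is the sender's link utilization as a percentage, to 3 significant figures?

0.0176 %

t_tx = L/R = 67000/6690000000 = 1.00149e-05 s.
t_prop = 5700000/200000000 = 0.0285 s; RTT = 0.057 s.
Cycle = t_tx + RTT = 0.05701 s.
Utilization = t_tx / cycle = 1.00149e-05/0.05701 = 0.0176 %.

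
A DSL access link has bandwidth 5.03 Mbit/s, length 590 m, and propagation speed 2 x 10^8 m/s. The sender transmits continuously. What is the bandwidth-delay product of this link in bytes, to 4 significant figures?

1.855 bytes

Propagation delay = 590 / 200000000 = 2.95e-06 s.
BDP = R × t_prop = 5030000 × 2.95e-06 = 14.8385 bits.
In bytes: 14.8385/8 = 1.855 bytes.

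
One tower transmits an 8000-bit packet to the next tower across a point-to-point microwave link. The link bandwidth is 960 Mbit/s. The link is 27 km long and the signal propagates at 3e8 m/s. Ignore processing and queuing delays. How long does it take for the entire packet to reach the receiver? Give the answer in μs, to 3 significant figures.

Transmission delay = L/R = 8000 / 960000000 = 8.33333 μs.
Propagation delay = d/s = 27000 m / 300000000 m/s = 90 μs.
Total = 98.3 μs.

98.3 μs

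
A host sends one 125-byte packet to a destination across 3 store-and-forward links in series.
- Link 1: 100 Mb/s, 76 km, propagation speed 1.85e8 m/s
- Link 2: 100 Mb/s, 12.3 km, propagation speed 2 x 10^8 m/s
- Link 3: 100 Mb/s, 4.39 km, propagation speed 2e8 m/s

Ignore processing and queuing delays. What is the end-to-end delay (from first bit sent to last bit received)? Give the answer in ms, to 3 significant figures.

L = 125 × 8 = 1000 bits.
Transmission delay per hop = L/R = 1000/100000000 = 0.01 ms; 3 hops → 0.03 ms.
Propagation delays (d/s per hop): 0.410811, 0.0615, 0.02195 ms; sum = 0.494261 ms.
End-to-end = 0.524 ms.

0.524 ms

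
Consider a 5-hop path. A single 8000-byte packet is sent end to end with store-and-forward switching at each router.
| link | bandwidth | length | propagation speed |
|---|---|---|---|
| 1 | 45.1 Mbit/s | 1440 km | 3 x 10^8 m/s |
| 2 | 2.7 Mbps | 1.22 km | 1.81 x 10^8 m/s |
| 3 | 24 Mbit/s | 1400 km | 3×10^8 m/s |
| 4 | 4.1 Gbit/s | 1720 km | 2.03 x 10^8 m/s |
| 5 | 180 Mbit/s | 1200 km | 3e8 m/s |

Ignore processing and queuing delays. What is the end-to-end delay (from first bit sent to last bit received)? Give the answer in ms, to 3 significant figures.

50.1 ms

L = 8000 × 8 = 64000 bits.
Transmission delays (L/R per hop): 1.41907, 23.7037, 2.66667, 0.0156098, 0.355556 ms; sum = 28.1606 ms.
Propagation delays (d/s per hop): 4.8, 0.00674033, 4.66667, 8.47291, 4 ms; sum = 21.9463 ms.
End-to-end = 50.1 ms.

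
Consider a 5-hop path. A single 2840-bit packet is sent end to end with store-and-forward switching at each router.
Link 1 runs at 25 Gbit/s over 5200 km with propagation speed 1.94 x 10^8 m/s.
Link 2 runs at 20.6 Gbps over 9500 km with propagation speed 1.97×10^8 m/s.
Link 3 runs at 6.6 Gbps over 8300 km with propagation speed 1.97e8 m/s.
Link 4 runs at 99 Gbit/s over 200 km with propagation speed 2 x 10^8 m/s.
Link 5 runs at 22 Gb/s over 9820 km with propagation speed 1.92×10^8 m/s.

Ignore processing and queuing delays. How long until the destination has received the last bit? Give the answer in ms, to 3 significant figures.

Transmission delays (L/R per hop): 0.0001136, 0.000137864, 0.000430303, 2.86869e-05, 0.000129091 ms; sum = 0.000839545 ms.
Propagation delays (d/s per hop): 26.8041, 48.2234, 42.132, 1, 51.1458 ms; sum = 169.305 ms.
End-to-end = 169 ms.

169 ms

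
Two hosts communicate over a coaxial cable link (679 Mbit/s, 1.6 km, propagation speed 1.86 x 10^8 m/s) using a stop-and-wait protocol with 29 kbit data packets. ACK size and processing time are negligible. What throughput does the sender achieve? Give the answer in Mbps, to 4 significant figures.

484.0 Mbps

t_tx = L/R = 29000/679000000 = 4.27099e-05 s.
t_prop = 1600/186000000 = 8.60215e-06 s; RTT = 1.72043e-05 s.
Cycle = t_tx + RTT = 5.99142e-05 s.
Throughput = L / cycle = 29000 / 5.99142e-05 = 484.0 Mbps.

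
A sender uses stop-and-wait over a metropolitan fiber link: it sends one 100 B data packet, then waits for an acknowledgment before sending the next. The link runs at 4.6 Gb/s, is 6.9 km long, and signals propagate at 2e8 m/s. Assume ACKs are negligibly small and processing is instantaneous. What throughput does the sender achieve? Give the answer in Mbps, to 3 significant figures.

t_tx = L/R = 800/4600000000 = 1.73913e-07 s.
t_prop = 6900/200000000 = 3.45e-05 s; RTT = 6.9e-05 s.
Cycle = t_tx + RTT = 6.91739e-05 s.
Throughput = L / cycle = 800 / 6.91739e-05 = 11.6 Mbps.

11.6 Mbps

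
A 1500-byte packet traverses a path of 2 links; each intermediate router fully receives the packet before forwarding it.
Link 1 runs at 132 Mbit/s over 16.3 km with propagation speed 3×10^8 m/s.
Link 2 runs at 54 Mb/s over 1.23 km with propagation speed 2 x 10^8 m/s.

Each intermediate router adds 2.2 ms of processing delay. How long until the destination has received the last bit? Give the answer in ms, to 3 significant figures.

2.57 ms

L = 1500 × 8 = 12000 bits.
Transmission delays (L/R per hop): 0.0909091, 0.222222 ms; sum = 0.313131 ms.
Propagation delays (d/s per hop): 0.0543333, 0.00615 ms; sum = 0.0604833 ms.
Processing at 1 router(s): 1 × 2.2 ms = 2.2 ms.
End-to-end = 2.57 ms.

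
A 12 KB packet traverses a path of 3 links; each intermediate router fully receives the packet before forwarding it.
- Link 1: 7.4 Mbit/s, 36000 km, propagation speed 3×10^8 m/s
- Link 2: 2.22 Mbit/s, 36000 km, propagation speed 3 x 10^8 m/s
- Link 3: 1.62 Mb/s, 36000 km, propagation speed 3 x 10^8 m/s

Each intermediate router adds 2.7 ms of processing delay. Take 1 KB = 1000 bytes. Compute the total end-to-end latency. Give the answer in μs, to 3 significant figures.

481000 μs

L = 96000 bits.
Transmission delays (L/R per hop): 12973, 43243.2, 59259.3 μs; sum = 115475 μs.
Propagation delays (d/s per hop): 120000, 120000, 120000 μs; sum = 360000 μs.
Processing at 2 router(s): 2 × 2.7 ms = 5400 μs.
End-to-end = 481000 μs.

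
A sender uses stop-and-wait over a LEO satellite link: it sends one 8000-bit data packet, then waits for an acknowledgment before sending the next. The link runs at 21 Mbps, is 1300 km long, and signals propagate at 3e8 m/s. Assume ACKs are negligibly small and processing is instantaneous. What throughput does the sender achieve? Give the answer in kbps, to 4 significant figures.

884.2 kbps

t_tx = L/R = 8000/21000000 = 0.000380952 s.
t_prop = 1300000/300000000 = 0.00433333 s; RTT = 0.00866667 s.
Cycle = t_tx + RTT = 0.00904762 s.
Throughput = L / cycle = 8000 / 0.00904762 = 884.2 kbps.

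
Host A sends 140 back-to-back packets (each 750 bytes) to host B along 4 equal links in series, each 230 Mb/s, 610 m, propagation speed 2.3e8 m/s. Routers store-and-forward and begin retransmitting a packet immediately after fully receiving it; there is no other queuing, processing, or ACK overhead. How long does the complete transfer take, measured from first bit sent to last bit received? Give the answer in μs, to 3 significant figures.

Per-hop transmission t_tx = L/R = 6000/230000000 = 26.087 μs.
Per-hop propagation t_prop = 610/2.3e+08 = 2.65217 μs.
Pipeline fill: first packet needs 4·t_tx to clear all hops; remaining 139 packets each add one t_tx.
Total = (4+140-1)·t_tx + 4·t_prop = 143·26.087 + 4·2.65217 = 3740 μs.

3740 μs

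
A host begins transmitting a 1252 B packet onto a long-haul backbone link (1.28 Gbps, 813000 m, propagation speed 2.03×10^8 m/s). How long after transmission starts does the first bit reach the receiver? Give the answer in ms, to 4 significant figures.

First bit experiences only propagation delay: d/s = 813000/2.03e+08 = 4.005 ms.

4.005 ms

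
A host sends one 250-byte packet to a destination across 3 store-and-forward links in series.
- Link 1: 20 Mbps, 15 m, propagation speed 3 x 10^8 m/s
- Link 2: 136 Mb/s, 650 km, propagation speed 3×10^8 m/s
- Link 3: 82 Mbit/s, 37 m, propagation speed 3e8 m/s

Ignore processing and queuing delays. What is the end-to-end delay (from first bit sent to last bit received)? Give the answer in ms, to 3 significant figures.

L = 250 × 8 = 2000 bits.
Transmission delays (L/R per hop): 0.1, 0.0147059, 0.0243902 ms; sum = 0.139096 ms.
Propagation delays (d/s per hop): 5e-05, 2.16667, 0.000123333 ms; sum = 2.16684 ms.
End-to-end = 2.31 ms.

2.31 ms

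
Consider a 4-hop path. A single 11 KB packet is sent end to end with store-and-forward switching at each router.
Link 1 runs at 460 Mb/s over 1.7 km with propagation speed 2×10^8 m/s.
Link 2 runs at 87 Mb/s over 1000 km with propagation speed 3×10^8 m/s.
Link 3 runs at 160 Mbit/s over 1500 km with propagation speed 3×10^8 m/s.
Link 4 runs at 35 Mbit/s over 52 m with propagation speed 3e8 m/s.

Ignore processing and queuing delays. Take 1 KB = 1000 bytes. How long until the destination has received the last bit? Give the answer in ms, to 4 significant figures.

12.61 ms

L = 88000 bits.
Transmission delays (L/R per hop): 0.191304, 1.01149, 0.55, 2.51429 ms; sum = 4.26708 ms.
Propagation delays (d/s per hop): 0.0085, 3.33333, 5, 0.000173333 ms; sum = 8.34201 ms.
End-to-end = 12.61 ms.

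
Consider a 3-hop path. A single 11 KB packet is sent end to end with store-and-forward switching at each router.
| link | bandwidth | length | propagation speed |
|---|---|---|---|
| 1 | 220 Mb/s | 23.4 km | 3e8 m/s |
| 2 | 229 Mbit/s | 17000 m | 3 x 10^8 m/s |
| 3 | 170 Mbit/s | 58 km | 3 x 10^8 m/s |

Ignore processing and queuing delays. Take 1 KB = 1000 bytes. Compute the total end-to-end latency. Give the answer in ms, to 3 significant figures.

L = 88000 bits.
Transmission delays (L/R per hop): 0.4, 0.384279, 0.517647 ms; sum = 1.30193 ms.
Propagation delays (d/s per hop): 0.078, 0.0566667, 0.193333 ms; sum = 0.328 ms.
End-to-end = 1.63 ms.

1.63 ms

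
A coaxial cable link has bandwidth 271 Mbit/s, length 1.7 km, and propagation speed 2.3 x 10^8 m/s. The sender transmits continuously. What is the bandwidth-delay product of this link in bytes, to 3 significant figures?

250 bytes

Propagation delay = 1700 / 2.3e+08 = 7.3913e-06 s.
BDP = R × t_prop = 271000000 × 7.3913e-06 = 2003.04 bits.
In bytes: 2003.04/8 = 250 bytes.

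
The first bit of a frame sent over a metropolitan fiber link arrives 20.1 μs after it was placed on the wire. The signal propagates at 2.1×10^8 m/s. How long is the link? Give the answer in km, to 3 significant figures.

4.22 km

d = s × t_prop = 210000000 × 2.01e-05 = 4.22 km.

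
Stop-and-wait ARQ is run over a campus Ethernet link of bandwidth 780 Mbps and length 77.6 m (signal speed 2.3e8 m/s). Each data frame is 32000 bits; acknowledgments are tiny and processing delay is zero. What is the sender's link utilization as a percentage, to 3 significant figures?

t_tx = L/R = 32000/780000000 = 4.10256e-05 s.
t_prop = 77.6/2.3e+08 = 3.37391e-07 s; RTT = 6.74783e-07 s.
Cycle = t_tx + RTT = 4.17004e-05 s.
Utilization = t_tx / cycle = 4.10256e-05/4.17004e-05 = 98.4 %.

98.4 %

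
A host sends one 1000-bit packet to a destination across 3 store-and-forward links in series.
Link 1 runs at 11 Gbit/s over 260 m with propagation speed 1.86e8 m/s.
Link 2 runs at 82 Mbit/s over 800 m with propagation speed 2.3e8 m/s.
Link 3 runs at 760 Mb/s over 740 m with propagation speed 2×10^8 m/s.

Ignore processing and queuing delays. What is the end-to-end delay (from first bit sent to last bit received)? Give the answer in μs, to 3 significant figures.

Transmission delays (L/R per hop): 0.0909091, 12.1951, 1.31579 μs; sum = 13.6018 μs.
Propagation delays (d/s per hop): 1.39785, 3.47826, 3.7 μs; sum = 8.57611 μs.
End-to-end = 22.2 μs.

22.2 μs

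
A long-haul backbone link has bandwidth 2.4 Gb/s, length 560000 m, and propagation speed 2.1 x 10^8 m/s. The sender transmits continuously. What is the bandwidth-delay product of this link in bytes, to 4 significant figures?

Propagation delay = 560000 / 210000000 = 0.00266667 s.
BDP = R × t_prop = 2400000000 × 0.00266667 = 6400000 bits.
In bytes: 6400000/8 = 800000 bytes.

800000 bytes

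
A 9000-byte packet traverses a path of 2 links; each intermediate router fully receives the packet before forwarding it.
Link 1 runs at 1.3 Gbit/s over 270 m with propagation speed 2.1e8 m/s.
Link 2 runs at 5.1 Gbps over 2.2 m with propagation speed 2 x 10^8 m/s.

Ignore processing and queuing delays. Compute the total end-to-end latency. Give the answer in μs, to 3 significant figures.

70.8 μs

L = 9000 × 8 = 72000 bits.
Transmission delays (L/R per hop): 55.3846, 14.1176 μs; sum = 69.5023 μs.
Propagation delays (d/s per hop): 1.28571, 0.011 μs; sum = 1.29671 μs.
End-to-end = 70.8 μs.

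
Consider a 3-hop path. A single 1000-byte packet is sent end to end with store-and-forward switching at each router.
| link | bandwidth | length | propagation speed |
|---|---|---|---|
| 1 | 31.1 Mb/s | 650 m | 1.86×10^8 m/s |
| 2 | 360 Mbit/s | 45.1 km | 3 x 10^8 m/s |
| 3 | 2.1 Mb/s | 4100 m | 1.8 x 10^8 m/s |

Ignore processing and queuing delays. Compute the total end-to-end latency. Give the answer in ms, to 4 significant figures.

L = 1000 × 8 = 8000 bits.
Transmission delays (L/R per hop): 0.257235, 0.0222222, 3.80952 ms; sum = 4.08898 ms.
Propagation delays (d/s per hop): 0.00349462, 0.150333, 0.0227778 ms; sum = 0.176606 ms.
End-to-end = 4.266 ms.

4.266 ms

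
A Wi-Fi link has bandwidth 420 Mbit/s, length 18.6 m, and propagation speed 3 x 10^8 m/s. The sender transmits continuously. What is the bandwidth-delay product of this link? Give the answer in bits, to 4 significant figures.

26.04 bits

Propagation delay = 18.6 / 300000000 = 6.2e-08 s.
BDP = R × t_prop = 420000000 × 6.2e-08 = 26.04 bits.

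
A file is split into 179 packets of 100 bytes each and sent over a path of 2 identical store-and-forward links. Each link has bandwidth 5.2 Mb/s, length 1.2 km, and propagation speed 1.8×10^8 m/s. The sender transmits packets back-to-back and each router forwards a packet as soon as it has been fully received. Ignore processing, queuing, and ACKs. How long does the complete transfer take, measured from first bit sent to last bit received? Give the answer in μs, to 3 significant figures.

27700 μs

Per-hop transmission t_tx = L/R = 800/5200000 = 153.846 μs.
Per-hop propagation t_prop = 1200/180000000 = 6.66667 μs.
Pipeline fill: first packet needs 2·t_tx to clear all hops; remaining 178 packets each add one t_tx.
Total = (2+179-1)·t_tx + 2·t_prop = 180·153.846 + 2·6.66667 = 27700 μs.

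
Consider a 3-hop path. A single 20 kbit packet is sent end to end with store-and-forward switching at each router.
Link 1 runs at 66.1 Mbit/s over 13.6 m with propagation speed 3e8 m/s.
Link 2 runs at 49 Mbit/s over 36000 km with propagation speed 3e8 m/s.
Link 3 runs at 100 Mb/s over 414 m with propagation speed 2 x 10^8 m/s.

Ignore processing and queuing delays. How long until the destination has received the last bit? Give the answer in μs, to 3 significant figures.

L = 20000 bits.
Transmission delays (L/R per hop): 302.572, 408.163, 200 μs; sum = 910.735 μs.
Propagation delays (d/s per hop): 0.0453333, 120000, 2.07 μs; sum = 120002 μs.
End-to-end = 121000 μs.

121000 μs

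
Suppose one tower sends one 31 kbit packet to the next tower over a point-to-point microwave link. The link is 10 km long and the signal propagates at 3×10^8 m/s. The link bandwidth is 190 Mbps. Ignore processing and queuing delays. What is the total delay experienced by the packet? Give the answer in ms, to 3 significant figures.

L = 31000 bits.
Transmission delay = L/R = 31000 / 190000000 = 0.163158 ms.
Propagation delay = d/s = 10000 m / 300000000 m/s = 0.0333333 ms.
Total = 0.196 ms.

0.196 ms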